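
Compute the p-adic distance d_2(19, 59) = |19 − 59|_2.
d_2(19, 59) = 1/8

Step 1 — x − y = 19 − 59 = -40. Step 2 — v_2(-40) = 3 (factor: -40 = −(2^3 · 5); the sign does not affect v_p). Step 3 — |x − y|_2 = 2^{-3} = 1/8.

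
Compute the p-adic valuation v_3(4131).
v_3(4131) = 5

v_3(n) is the largest exponent k such that 3^k divides n. Factor out: 4131 = 3^5 · 17. (Sign doesn't affect v_p.) So v_3(4131) = 5.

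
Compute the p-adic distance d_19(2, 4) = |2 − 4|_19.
d_19(2, 4) = 1

Step 1 — x − y = 2 − 4 = -2. Step 2 — v_19(-2) = 0 (factor: -2 = −(19^0 · 2); the sign does not affect v_p). Step 3 — |x − y|_19 = 19^{0} = 1.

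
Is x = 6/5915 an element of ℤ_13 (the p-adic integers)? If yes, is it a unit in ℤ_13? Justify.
x ∉ ℤ_13 (v_13(x) = -2 < 0)

ℤ_13 = {x ∈ ℚ_13 : v_13(x) ≥ 0} and ℤ_13^× = {x ∈ ℤ_13 : v_13(x) = 0}. Here v_13(6/5915) = v_13(num) − v_13(den) = -2; compare against these criteria.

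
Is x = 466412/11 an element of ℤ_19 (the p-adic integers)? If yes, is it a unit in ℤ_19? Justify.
x ∈ ℤ_19 but not a unit; v_19(x) = 3 > 0

ℤ_19 = {x ∈ ℚ_19 : v_19(x) ≥ 0} and ℤ_19^× = {x ∈ ℤ_19 : v_19(x) = 0}. Here v_19(466412/11) = v_19(num) − v_19(den) = 3; compare against these criteria.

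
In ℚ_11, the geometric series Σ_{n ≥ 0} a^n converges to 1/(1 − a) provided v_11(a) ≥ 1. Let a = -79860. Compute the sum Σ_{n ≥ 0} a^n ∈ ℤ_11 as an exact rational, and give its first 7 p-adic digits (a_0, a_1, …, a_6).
Σ a^n = 1/(1 − a) = 1/79861;  first 7 digits = (1, 0, 0, 6, 5, 10, 2)

v_11(a) = 3 ≥ 1, so the series converges in ℤ_11 to 1/(1 − a) = 1/(1 − (-79860)) = 1/79861. Expand this rational in ℤ_11: compute digits iteratively via d_i = x_i mod 11, x_{i+1} = (x_i − d_i)/11. The first 7 digits are (1, 0, 0, 6, 5, 10, 2).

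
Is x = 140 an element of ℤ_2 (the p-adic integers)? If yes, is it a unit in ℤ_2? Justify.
x ∈ ℤ_2 but not a unit; v_2(x) = 2 > 0

ℤ_2 = {x ∈ ℚ_2 : v_2(x) ≥ 0} and ℤ_2^× = {x ∈ ℤ_2 : v_2(x) = 0}. Here v_2(140) = v_2(num) − v_2(den) = 2; compare against these criteria.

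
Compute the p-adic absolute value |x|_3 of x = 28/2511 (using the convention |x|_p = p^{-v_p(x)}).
|28/2511|_3 = 81

Step 1 — compute v_3(x) by factoring powers of 3 out of the numerator and denominator: v_3(28/2511) = -4. Step 2 — apply |x|_p = p^{-v_p(x)} = 3^{4} = 81.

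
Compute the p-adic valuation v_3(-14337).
v_3(-14337) = 5

v_3(n) is the largest exponent k such that 3^k divides n. Factor out: -14337 = -3^5 · 59. (Sign doesn't affect v_p.) So v_3(-14337) = 5.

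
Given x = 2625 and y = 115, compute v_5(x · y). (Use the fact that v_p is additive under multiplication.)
v_5(301875) = 4

v_p(x) = 3 (factor: 2625 = 5^3 · 21); v_p(y) = 1 (factor: 115 = 5^1 · 23). Additivity: v_p(xy) = v_p(x) + v_p(y) = 3 + 1 = 4. (Direct check: xy = 301875 = 5^4 · (483).)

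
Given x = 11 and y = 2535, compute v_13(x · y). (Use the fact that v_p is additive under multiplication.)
v_13(27885) = 2

v_p(x) = 0 (factor: 11 = 13^0 · 11); v_p(y) = 2 (factor: 2535 = 13^2 · 15). Additivity: v_p(xy) = v_p(x) + v_p(y) = 0 + 2 = 2. (Direct check: xy = 27885 = 13^2 · (165).)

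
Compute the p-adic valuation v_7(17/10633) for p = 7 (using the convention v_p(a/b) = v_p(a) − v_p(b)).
v_7(17/10633) = -3

Factor powers of 7 from the numerator and denominator of the reduced fraction: 17 = 7^0 · 17 and 10633 = 7^3 · 31. Apply v_p(a/b) = v_p(a) − v_p(b): v_7(17/10633) = 0 − 3 = -3.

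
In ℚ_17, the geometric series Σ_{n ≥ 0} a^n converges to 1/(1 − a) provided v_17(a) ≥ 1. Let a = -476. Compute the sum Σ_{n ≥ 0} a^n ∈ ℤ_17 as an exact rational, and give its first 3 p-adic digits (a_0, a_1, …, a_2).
Σ a^n = 1/(1 − a) = 1/477;  first 3 digits = (1, 6, 0)

v_17(a) = 1 ≥ 1, so the series converges in ℤ_17 to 1/(1 − a) = 1/(1 − (-476)) = 1/477. Expand this rational in ℤ_17: compute digits iteratively via d_i = x_i mod 17, x_{i+1} = (x_i − d_i)/17. The first 3 digits are (1, 6, 0).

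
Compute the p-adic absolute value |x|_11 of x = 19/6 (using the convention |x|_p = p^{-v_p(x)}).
|19/6|_11 = 1

Step 1 — compute v_11(x) by factoring powers of 11 out of the numerator and denominator: v_11(19/6) = 0. Step 2 — apply |x|_p = p^{-v_p(x)} = 11^{0} = 1.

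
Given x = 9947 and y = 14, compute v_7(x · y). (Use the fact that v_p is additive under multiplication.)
v_7(139258) = 4

v_p(x) = 3 (factor: 9947 = 7^3 · 29); v_p(y) = 1 (factor: 14 = 7^1 · 2). Additivity: v_p(xy) = v_p(x) + v_p(y) = 3 + 1 = 4. (Direct check: xy = 139258 = 7^4 · (58).)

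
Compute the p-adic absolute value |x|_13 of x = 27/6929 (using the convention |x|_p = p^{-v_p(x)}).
|27/6929|_13 = 169

Step 1 — compute v_13(x) by factoring powers of 13 out of the numerator and denominator: v_13(27/6929) = -2. Step 2 — apply |x|_p = p^{-v_p(x)} = 13^{2} = 169.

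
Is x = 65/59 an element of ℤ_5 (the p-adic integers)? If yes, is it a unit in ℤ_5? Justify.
x ∈ ℤ_5 but not a unit; v_5(x) = 1 > 0

ℤ_5 = {x ∈ ℚ_5 : v_5(x) ≥ 0} and ℤ_5^× = {x ∈ ℤ_5 : v_5(x) = 0}. Here v_5(65/59) = v_5(num) − v_5(den) = 1; compare against these criteria.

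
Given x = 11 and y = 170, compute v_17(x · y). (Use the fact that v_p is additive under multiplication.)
v_17(1870) = 1

v_p(x) = 0 (factor: 11 = 17^0 · 11); v_p(y) = 1 (factor: 170 = 17^1 · 10). Additivity: v_p(xy) = v_p(x) + v_p(y) = 0 + 1 = 1. (Direct check: xy = 1870 = 17^1 · (110).)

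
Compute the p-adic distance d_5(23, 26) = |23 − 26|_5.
d_5(23, 26) = 1

Step 1 — x − y = 23 − 26 = -3. Step 2 — v_5(-3) = 0 (factor: -3 = −(5^0 · 3); the sign does not affect v_p). Step 3 — |x − y|_5 = 5^{0} = 1.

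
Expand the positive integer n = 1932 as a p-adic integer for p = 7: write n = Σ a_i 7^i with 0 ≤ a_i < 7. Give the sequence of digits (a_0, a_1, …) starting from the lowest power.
(a_0, a_1, …) = (0, 3, 4, 5)

Repeated division by 7 gives the digits low-to-high: 1932 = 3·7^1 + 4·7^2 + 5·7^3. Digit sequence: (0, 3, 4, 5).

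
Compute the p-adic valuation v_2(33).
v_2(33) = 0

v_2(n) is the largest exponent k such that 2^k divides n. Factor out: 33 = 2^0 · 33. (Sign doesn't affect v_p.) So v_2(33) = 0.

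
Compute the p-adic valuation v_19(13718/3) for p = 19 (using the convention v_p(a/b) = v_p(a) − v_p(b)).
v_19(13718/3) = 3

Factor powers of 19 from the numerator and denominator of the reduced fraction: 13718 = 19^3 · 2 and 3 = 19^0 · 3. Apply v_p(a/b) = v_p(a) − v_p(b): v_19(13718/3) = 3 − 0 = 3.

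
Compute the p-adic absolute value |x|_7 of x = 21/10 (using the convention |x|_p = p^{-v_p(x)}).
|21/10|_7 = 1/7

Step 1 — compute v_7(x) by factoring powers of 7 out of the numerator and denominator: v_7(21/10) = 1. Step 2 — apply |x|_p = p^{-v_p(x)} = 7^{-1} = 1/7.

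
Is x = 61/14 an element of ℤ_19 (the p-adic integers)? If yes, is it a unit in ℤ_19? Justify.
x ∈ ℤ_19^× (unit); v_19(x) = 0

ℤ_19 = {x ∈ ℚ_19 : v_19(x) ≥ 0} and ℤ_19^× = {x ∈ ℤ_19 : v_19(x) = 0}. Here v_19(61/14) = v_19(num) − v_19(den) = 0; compare against these criteria.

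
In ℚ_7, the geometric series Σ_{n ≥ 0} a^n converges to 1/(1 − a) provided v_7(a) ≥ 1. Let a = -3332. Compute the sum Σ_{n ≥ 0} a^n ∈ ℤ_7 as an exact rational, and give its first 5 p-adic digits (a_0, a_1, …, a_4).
Σ a^n = 1/(1 − a) = 1/3333;  first 5 digits = (1, 0, 2, 4, 2)

v_7(a) = 2 ≥ 1, so the series converges in ℤ_7 to 1/(1 − a) = 1/(1 − (-3332)) = 1/3333. Expand this rational in ℤ_7: compute digits iteratively via d_i = x_i mod 7, x_{i+1} = (x_i − d_i)/7. The first 5 digits are (1, 0, 2, 4, 2).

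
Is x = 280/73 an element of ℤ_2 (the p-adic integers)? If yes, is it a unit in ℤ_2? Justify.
x ∈ ℤ_2 but not a unit; v_2(x) = 3 > 0

ℤ_2 = {x ∈ ℚ_2 : v_2(x) ≥ 0} and ℤ_2^× = {x ∈ ℤ_2 : v_2(x) = 0}. Here v_2(280/73) = v_2(num) − v_2(den) = 3; compare against these criteria.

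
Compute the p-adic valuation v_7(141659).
v_7(141659) = 4

v_7(n) is the largest exponent k such that 7^k divides n. Factor out: 141659 = 7^4 · 59. (Sign doesn't affect v_p.) So v_7(141659) = 4.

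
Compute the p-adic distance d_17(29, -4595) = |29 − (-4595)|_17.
d_17(29, -4595) = 1/289

Step 1 — x − y = 29 − (-4595) = 4624. Step 2 — v_17(4624) = 2 (factor: 4624 = (17^2 · 16); the sign does not affect v_p). Step 3 — |x − y|_17 = 17^{-2} = 1/289.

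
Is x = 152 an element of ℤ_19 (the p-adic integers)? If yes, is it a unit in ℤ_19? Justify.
x ∈ ℤ_19 but not a unit; v_19(x) = 1 > 0

ℤ_19 = {x ∈ ℚ_19 : v_19(x) ≥ 0} and ℤ_19^× = {x ∈ ℤ_19 : v_19(x) = 0}. Here v_19(152) = v_19(num) − v_19(den) = 1; compare against these criteria.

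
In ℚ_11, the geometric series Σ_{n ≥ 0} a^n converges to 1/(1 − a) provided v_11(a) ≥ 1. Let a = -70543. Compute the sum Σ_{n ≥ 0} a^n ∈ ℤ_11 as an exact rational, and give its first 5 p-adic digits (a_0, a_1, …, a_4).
Σ a^n = 1/(1 − a) = 1/70544;  first 5 digits = (1, 0, 0, 2, 6)

v_11(a) = 3 ≥ 1, so the series converges in ℤ_11 to 1/(1 − a) = 1/(1 − (-70543)) = 1/70544. Expand this rational in ℤ_11: compute digits iteratively via d_i = x_i mod 11, x_{i+1} = (x_i − d_i)/11. The first 5 digits are (1, 0, 0, 2, 6).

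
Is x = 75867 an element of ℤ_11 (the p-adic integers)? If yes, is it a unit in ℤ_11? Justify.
x ∈ ℤ_11 but not a unit; v_11(x) = 3 > 0

ℤ_11 = {x ∈ ℚ_11 : v_11(x) ≥ 0} and ℤ_11^× = {x ∈ ℤ_11 : v_11(x) = 0}. Here v_11(75867) = v_11(num) − v_11(den) = 3; compare against these criteria.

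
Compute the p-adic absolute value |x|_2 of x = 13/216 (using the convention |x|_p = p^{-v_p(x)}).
|13/216|_2 = 8

Step 1 — compute v_2(x) by factoring powers of 2 out of the numerator and denominator: v_2(13/216) = -3. Step 2 — apply |x|_p = p^{-v_p(x)} = 2^{3} = 8.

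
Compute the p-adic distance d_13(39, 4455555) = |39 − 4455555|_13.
d_13(39, 4455555) = 1/371293

Step 1 — x − y = 39 − 4455555 = -4455516. Step 2 — v_13(-4455516) = 5 (factor: -4455516 = −(13^5 · 12); the sign does not affect v_p). Step 3 — |x − y|_13 = 13^{-5} = 1/371293.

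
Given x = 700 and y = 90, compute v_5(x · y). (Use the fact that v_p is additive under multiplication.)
v_5(63000) = 3

v_p(x) = 2 (factor: 700 = 5^2 · 28); v_p(y) = 1 (factor: 90 = 5^1 · 18). Additivity: v_p(xy) = v_p(x) + v_p(y) = 2 + 1 = 3. (Direct check: xy = 63000 = 5^3 · (504).)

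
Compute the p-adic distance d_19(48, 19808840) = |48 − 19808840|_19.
d_19(48, 19808840) = 1/2476099

Step 1 — x − y = 48 − 19808840 = -19808792. Step 2 — v_19(-19808792) = 5 (factor: -19808792 = −(19^5 · 8); the sign does not affect v_p). Step 3 — |x − y|_19 = 19^{-5} = 1/2476099.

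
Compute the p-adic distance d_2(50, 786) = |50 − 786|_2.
d_2(50, 786) = 1/32

Step 1 — x − y = 50 − 786 = -736. Step 2 — v_2(-736) = 5 (factor: -736 = −(2^5 · 23); the sign does not affect v_p). Step 3 — |x − y|_2 = 2^{-5} = 1/32.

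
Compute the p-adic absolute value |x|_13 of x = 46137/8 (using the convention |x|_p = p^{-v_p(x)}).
|46137/8|_13 = 1/2197

Step 1 — compute v_13(x) by factoring powers of 13 out of the numerator and denominator: v_13(46137/8) = 3. Step 2 — apply |x|_p = p^{-v_p(x)} = 13^{-3} = 1/2197.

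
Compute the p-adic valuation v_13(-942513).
v_13(-942513) = 4

v_13(n) is the largest exponent k such that 13^k divides n. Factor out: -942513 = -13^4 · 33. (Sign doesn't affect v_p.) So v_13(-942513) = 4.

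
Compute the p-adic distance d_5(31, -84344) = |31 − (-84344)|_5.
d_5(31, -84344) = 1/3125

Step 1 — x − y = 31 − (-84344) = 84375. Step 2 — v_5(84375) = 5 (factor: 84375 = (5^5 · 27); the sign does not affect v_p). Step 3 — |x − y|_5 = 5^{-5} = 1/3125.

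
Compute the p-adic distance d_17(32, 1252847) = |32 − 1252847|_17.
d_17(32, 1252847) = 1/83521

Step 1 — x − y = 32 − 1252847 = -1252815. Step 2 — v_17(-1252815) = 4 (factor: -1252815 = −(17^4 · 15); the sign does not affect v_p). Step 3 — |x − y|_17 = 17^{-4} = 1/83521.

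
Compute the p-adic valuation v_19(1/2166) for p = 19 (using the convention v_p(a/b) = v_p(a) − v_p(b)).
v_19(1/2166) = -2

Factor powers of 19 from the numerator and denominator of the reduced fraction: 1 = 19^0 · 1 and 2166 = 19^2 · 6. Apply v_p(a/b) = v_p(a) − v_p(b): v_19(1/2166) = 0 − 2 = -2.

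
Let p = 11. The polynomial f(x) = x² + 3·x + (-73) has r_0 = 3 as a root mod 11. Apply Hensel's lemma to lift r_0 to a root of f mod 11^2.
r_1 = 36 (mod 121)

Hensel: r_{i+1} = r_i − f(r_i)·(f′(r_i))^{-1} mod 11^{i+2}, f′(x) = 2x + 3. Iterate:
  r_0 = 3 (mod 11)
  r_1 = 36 (mod 121)
Final: r = 36 satisfies f(r) ≡ 0 mod 11^2.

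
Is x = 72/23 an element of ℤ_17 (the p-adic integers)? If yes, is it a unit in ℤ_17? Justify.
x ∈ ℤ_17^× (unit); v_17(x) = 0

ℤ_17 = {x ∈ ℚ_17 : v_17(x) ≥ 0} and ℤ_17^× = {x ∈ ℤ_17 : v_17(x) = 0}. Here v_17(72/23) = v_17(num) − v_17(den) = 0; compare against these criteria.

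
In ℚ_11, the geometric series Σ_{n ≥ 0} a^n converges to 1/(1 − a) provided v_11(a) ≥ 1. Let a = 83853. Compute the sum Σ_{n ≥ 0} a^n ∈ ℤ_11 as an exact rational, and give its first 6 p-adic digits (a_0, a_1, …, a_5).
Σ a^n = 1/(1 − a) = -1/83852;  first 6 digits = (1, 0, 0, 8, 5, 0)

v_11(a) = 3 ≥ 1, so the series converges in ℤ_11 to 1/(1 − a) = 1/(1 − 83853) = -1/83852. Expand this rational in ℤ_11: compute digits iteratively via d_i = x_i mod 11, x_{i+1} = (x_i − d_i)/11. The first 6 digits are (1, 0, 0, 8, 5, 0).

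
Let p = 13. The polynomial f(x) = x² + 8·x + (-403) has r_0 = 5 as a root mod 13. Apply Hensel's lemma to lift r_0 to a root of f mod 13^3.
r_2 = 512 (mod 2197)

Hensel: r_{i+1} = r_i − f(r_i)·(f′(r_i))^{-1} mod 13^{i+2}, f′(x) = 2x + 8. Iterate:
  r_0 = 5 (mod 13)
  r_1 = 5 (mod 169)
  r_2 = 512 (mod 2197)
Final: r = 512 satisfies f(r) ≡ 0 mod 13^3.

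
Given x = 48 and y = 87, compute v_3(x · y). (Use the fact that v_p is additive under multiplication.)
v_3(4176) = 2

v_p(x) = 1 (factor: 48 = 3^1 · 16); v_p(y) = 1 (factor: 87 = 3^1 · 29). Additivity: v_p(xy) = v_p(x) + v_p(y) = 1 + 1 = 2. (Direct check: xy = 4176 = 3^2 · (464).)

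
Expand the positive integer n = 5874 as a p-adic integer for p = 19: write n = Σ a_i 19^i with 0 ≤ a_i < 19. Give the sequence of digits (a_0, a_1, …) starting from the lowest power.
(a_0, a_1, …) = (3, 5, 16)

Repeated division by 19 gives the digits low-to-high: 5874 = 3 + 5·19^1 + 16·19^2. Digit sequence: (3, 5, 16).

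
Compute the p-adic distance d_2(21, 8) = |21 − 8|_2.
d_2(21, 8) = 1

Step 1 — x − y = 21 − 8 = 13. Step 2 — v_2(13) = 0 (factor: 13 = (2^0 · 13); the sign does not affect v_p). Step 3 — |x − y|_2 = 2^{0} = 1.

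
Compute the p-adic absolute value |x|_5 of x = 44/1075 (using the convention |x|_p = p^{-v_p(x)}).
|44/1075|_5 = 25

Step 1 — compute v_5(x) by factoring powers of 5 out of the numerator and denominator: v_5(44/1075) = -2. Step 2 — apply |x|_p = p^{-v_p(x)} = 5^{2} = 25.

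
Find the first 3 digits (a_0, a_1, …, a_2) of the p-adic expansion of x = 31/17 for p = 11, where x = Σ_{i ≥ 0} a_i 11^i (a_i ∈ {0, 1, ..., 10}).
(a_0, …, a_2) = (7, 6, 2)

v_11(31/17) = 0 (numerator and denominator both coprime to 11), so x ∈ ℤ_11^×. Compute digits iteratively via a_i = x_i mod 11, x_{i+1} = (x_i − a_i)/11, with x_0 = x:
  x_0 = 31/17;  a_0 = 7;  x_1 = (x_0 − 7)/11 = -8/17
  x_1 = -8/17;  a_1 = 6;  x_2 = (x_1 − 6)/11 = -10/17
  x_2 = -10/17;  a_2 = 2;  x_3 = (x_2 − 2)/11 = -4/17
Digits: (7, 6, 2).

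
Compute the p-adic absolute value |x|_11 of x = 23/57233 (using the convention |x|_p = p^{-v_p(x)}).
|23/57233|_11 = 1331

Step 1 — compute v_11(x) by factoring powers of 11 out of the numerator and denominator: v_11(23/57233) = -3. Step 2 — apply |x|_p = p^{-v_p(x)} = 11^{3} = 1331.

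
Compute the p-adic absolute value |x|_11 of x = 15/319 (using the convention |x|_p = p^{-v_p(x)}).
|15/319|_11 = 11

Step 1 — compute v_11(x) by factoring powers of 11 out of the numerator and denominator: v_11(15/319) = -1. Step 2 — apply |x|_p = p^{-v_p(x)} = 11^{1} = 11.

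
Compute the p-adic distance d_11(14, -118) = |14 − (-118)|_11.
d_11(14, -118) = 1/11

Step 1 — x − y = 14 − (-118) = 132. Step 2 — v_11(132) = 1 (factor: 132 = (11^1 · 12); the sign does not affect v_p). Step 3 — |x − y|_11 = 11^{-1} = 1/11.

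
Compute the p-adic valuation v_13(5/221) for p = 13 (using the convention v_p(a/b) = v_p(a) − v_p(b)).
v_13(5/221) = -1

Factor powers of 13 from the numerator and denominator of the reduced fraction: 5 = 13^0 · 5 and 221 = 13^1 · 17. Apply v_p(a/b) = v_p(a) − v_p(b): v_13(5/221) = 0 − 1 = -1.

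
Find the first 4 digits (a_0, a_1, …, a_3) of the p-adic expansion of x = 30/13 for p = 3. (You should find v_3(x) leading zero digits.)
(a_0, …, a_3) = (0, 1, 2, 0)

v_3(30/13) = 1, so a_0 = ... = a_0 = 0. Factor out: x = 3^1 · u with u = 10/13 a unit in ℤ_3. Expand u iteratively via a_{v+i} = u_i mod 3, u_{i+1} = (u_i − a_{v+i})/3:
  u_0 = 10/13;  a_1 = 1;  u_1 = (u_0 − 1)/3 = -1/13
  u_1 = -1/13;  a_2 = 2;  u_2 = (u_1 − 2)/3 = -9/13
  u_2 = -9/13;  a_3 = 0;  u_3 = (u_2 − 0)/3 = -3/13
Digits: (0, 1, 2, 0).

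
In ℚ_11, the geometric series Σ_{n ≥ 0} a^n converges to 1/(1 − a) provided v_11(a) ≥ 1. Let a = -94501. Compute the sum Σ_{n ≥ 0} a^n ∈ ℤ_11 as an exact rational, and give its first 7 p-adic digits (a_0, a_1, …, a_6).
Σ a^n = 1/(1 − a) = 1/94502;  first 7 digits = (1, 0, 0, 6, 4, 10, 2)

v_11(a) = 3 ≥ 1, so the series converges in ℤ_11 to 1/(1 − a) = 1/(1 − (-94501)) = 1/94502. Expand this rational in ℤ_11: compute digits iteratively via d_i = x_i mod 11, x_{i+1} = (x_i − d_i)/11. The first 7 digits are (1, 0, 0, 6, 4, 10, 2).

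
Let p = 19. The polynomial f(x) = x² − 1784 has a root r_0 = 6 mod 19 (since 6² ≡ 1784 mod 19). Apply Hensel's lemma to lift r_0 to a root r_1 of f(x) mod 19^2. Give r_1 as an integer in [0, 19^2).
r_1 = 272 (mod 361)

Hensel's recurrence: r_{i+1} = r_i − f(r_i)·(f′(r_i))^{-1} mod 19^{i+2}, with f′(x) = 2x. Iterate:
  r_0 = 6 (mod 19)
  r_1 = 272 (mod 361)
Final: r_1 = 272, and one checks f(r_1) ≡ 0 mod 19^2.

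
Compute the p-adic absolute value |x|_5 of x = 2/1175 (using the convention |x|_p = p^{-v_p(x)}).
|2/1175|_5 = 25

Step 1 — compute v_5(x) by factoring powers of 5 out of the numerator and denominator: v_5(2/1175) = -2. Step 2 — apply |x|_p = p^{-v_p(x)} = 5^{2} = 25.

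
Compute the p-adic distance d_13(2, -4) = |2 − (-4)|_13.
d_13(2, -4) = 1

Step 1 — x − y = 2 − (-4) = 6. Step 2 — v_13(6) = 0 (factor: 6 = (13^0 · 6); the sign does not affect v_p). Step 3 — |x − y|_13 = 13^{0} = 1.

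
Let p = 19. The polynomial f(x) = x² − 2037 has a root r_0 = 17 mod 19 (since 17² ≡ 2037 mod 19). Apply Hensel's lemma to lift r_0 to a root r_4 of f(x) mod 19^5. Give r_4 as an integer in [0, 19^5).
r_4 = 315816 (mod 2476099)

Hensel's recurrence: r_{i+1} = r_i − f(r_i)·(f′(r_i))^{-1} mod 19^{i+2}, with f′(x) = 2x. Iterate:
  r_0 = 17 (mod 19)
  r_1 = 302 (mod 361)
  r_2 = 302 (mod 6859)
  r_3 = 55174 (mod 130321)
  r_4 = 315816 (mod 2476099)
Final: r_4 = 315816, and one checks f(r_4) ≡ 0 mod 19^5.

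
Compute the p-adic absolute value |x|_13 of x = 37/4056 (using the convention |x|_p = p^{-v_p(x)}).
|37/4056|_13 = 169

Step 1 — compute v_13(x) by factoring powers of 13 out of the numerator and denominator: v_13(37/4056) = -2. Step 2 — apply |x|_p = p^{-v_p(x)} = 13^{2} = 169.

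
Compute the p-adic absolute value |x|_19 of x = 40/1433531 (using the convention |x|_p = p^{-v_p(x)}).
|40/1433531|_19 = 130321

Step 1 — compute v_19(x) by factoring powers of 19 out of the numerator and denominator: v_19(40/1433531) = -4. Step 2 — apply |x|_p = p^{-v_p(x)} = 19^{4} = 130321.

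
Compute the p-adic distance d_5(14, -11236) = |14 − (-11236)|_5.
d_5(14, -11236) = 1/625

Step 1 — x − y = 14 − (-11236) = 11250. Step 2 — v_5(11250) = 4 (factor: 11250 = (5^4 · 18); the sign does not affect v_p). Step 3 — |x − y|_5 = 5^{-4} = 1/625.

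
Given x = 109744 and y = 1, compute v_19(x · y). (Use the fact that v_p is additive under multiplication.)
v_19(109744) = 3

v_p(x) = 3 (factor: 109744 = 19^3 · 16); v_p(y) = 0 (factor: 1 = 19^0 · 1). Additivity: v_p(xy) = v_p(x) + v_p(y) = 3 + 0 = 3. (Direct check: xy = 109744 = 19^3 · (16).)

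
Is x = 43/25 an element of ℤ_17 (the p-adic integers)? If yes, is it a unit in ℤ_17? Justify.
x ∈ ℤ_17^× (unit); v_17(x) = 0

ℤ_17 = {x ∈ ℚ_17 : v_17(x) ≥ 0} and ℤ_17^× = {x ∈ ℤ_17 : v_17(x) = 0}. Here v_17(43/25) = v_17(num) − v_17(den) = 0; compare against these criteria.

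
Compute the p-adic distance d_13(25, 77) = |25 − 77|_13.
d_13(25, 77) = 1/13

Step 1 — x − y = 25 − 77 = -52. Step 2 — v_13(-52) = 1 (factor: -52 = −(13^1 · 4); the sign does not affect v_p). Step 3 — |x − y|_13 = 13^{-1} = 1/13.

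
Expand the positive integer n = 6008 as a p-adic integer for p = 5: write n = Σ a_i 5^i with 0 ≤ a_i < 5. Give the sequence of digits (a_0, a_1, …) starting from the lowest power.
(a_0, a_1, …) = (3, 1, 0, 3, 4, 1)

Repeated division by 5 gives the digits low-to-high: 6008 = 3 + 1·5^1 + 3·5^3 + 4·5^4 + 1·5^5. Digit sequence: (3, 1, 0, 3, 4, 1).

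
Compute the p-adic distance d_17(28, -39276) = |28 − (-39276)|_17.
d_17(28, -39276) = 1/4913

Step 1 — x − y = 28 − (-39276) = 39304. Step 2 — v_17(39304) = 3 (factor: 39304 = (17^3 · 8); the sign does not affect v_p). Step 3 — |x − y|_17 = 17^{-3} = 1/4913.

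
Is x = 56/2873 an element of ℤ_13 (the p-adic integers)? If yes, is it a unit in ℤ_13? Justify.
x ∉ ℤ_13 (v_13(x) = -2 < 0)

ℤ_13 = {x ∈ ℚ_13 : v_13(x) ≥ 0} and ℤ_13^× = {x ∈ ℤ_13 : v_13(x) = 0}. Here v_13(56/2873) = v_13(num) − v_13(den) = -2; compare against these criteria.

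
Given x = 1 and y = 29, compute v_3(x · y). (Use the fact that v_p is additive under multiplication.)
v_3(29) = 0

v_p(x) = 0 (factor: 1 = 3^0 · 1); v_p(y) = 0 (factor: 29 = 3^0 · 29). Additivity: v_p(xy) = v_p(x) + v_p(y) = 0 + 0 = 0. (Direct check: xy = 29 = 3^0 · (29).)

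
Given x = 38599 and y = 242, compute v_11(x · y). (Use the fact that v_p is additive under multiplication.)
v_11(9340958) = 5

v_p(x) = 3 (factor: 38599 = 11^3 · 29); v_p(y) = 2 (factor: 242 = 11^2 · 2). Additivity: v_p(xy) = v_p(x) + v_p(y) = 3 + 2 = 5. (Direct check: xy = 9340958 = 11^5 · (58).)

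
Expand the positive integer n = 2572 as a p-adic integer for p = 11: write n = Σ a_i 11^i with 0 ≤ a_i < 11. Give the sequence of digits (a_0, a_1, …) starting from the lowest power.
(a_0, a_1, …) = (9, 2, 10, 1)

Repeated division by 11 gives the digits low-to-high: 2572 = 9 + 2·11^1 + 10·11^2 + 1·11^3. Digit sequence: (9, 2, 10, 1).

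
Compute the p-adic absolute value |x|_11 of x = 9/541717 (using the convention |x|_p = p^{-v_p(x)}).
|9/541717|_11 = 14641

Step 1 — compute v_11(x) by factoring powers of 11 out of the numerator and denominator: v_11(9/541717) = -4. Step 2 — apply |x|_p = p^{-v_p(x)} = 11^{4} = 14641.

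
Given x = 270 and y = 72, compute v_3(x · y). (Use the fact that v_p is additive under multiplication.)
v_3(19440) = 5

v_p(x) = 3 (factor: 270 = 3^3 · 10); v_p(y) = 2 (factor: 72 = 3^2 · 8). Additivity: v_p(xy) = v_p(x) + v_p(y) = 3 + 2 = 5. (Direct check: xy = 19440 = 3^5 · (80).)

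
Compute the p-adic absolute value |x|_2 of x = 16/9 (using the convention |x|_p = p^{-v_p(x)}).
|16/9|_2 = 1/16

Step 1 — compute v_2(x) by factoring powers of 2 out of the numerator and denominator: v_2(16/9) = 4. Step 2 — apply |x|_p = p^{-v_p(x)} = 2^{-4} = 1/16.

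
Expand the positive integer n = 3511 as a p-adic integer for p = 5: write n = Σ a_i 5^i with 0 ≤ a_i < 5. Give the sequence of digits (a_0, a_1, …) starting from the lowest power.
(a_0, a_1, …) = (1, 2, 0, 3, 0, 1)

Repeated division by 5 gives the digits low-to-high: 3511 = 1 + 2·5^1 + 3·5^3 + 1·5^5. Digit sequence: (1, 2, 0, 3, 0, 1).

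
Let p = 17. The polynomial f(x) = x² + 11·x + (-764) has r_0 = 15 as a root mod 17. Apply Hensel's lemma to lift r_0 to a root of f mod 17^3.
r_2 = 4486 (mod 4913)

Hensel: r_{i+1} = r_i − f(r_i)·(f′(r_i))^{-1} mod 17^{i+2}, f′(x) = 2x + 11. Iterate:
  r_0 = 15 (mod 17)
  r_1 = 151 (mod 289)
  r_2 = 4486 (mod 4913)
Final: r = 4486 satisfies f(r) ≡ 0 mod 17^3.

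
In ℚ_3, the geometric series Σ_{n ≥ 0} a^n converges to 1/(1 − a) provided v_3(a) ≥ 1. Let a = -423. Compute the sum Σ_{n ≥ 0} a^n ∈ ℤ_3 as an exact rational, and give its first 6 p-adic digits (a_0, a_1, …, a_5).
Σ a^n = 1/(1 − a) = 1/424;  first 6 digits = (1, 0, 1, 2, 1, 2)

v_3(a) = 2 ≥ 1, so the series converges in ℤ_3 to 1/(1 − a) = 1/(1 − (-423)) = 1/424. Expand this rational in ℤ_3: compute digits iteratively via d_i = x_i mod 3, x_{i+1} = (x_i − d_i)/3. The first 6 digits are (1, 0, 1, 2, 1, 2).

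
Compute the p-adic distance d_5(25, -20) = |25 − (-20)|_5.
d_5(25, -20) = 1/5

Step 1 — x − y = 25 − (-20) = 45. Step 2 — v_5(45) = 1 (factor: 45 = (5^1 · 9); the sign does not affect v_p). Step 3 — |x − y|_5 = 5^{-1} = 1/5.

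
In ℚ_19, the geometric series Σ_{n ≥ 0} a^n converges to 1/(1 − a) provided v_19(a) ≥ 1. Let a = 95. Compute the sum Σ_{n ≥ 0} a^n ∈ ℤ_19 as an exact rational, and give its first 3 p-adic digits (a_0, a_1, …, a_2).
Σ a^n = 1/(1 − a) = -1/94;  first 3 digits = (1, 5, 6)

v_19(a) = 1 ≥ 1, so the series converges in ℤ_19 to 1/(1 − a) = 1/(1 − 95) = -1/94. Expand this rational in ℤ_19: compute digits iteratively via d_i = x_i mod 19, x_{i+1} = (x_i − d_i)/19. The first 3 digits are (1, 5, 6).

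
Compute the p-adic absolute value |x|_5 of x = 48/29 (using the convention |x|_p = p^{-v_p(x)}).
|48/29|_5 = 1

Step 1 — compute v_5(x) by factoring powers of 5 out of the numerator and denominator: v_5(48/29) = 0. Step 2 — apply |x|_p = p^{-v_p(x)} = 5^{0} = 1.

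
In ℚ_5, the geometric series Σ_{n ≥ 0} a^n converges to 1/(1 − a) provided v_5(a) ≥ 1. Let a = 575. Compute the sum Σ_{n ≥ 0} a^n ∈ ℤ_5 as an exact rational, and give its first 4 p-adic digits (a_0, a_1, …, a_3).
Σ a^n = 1/(1 − a) = -1/574;  first 4 digits = (1, 0, 3, 4)

v_5(a) = 2 ≥ 1, so the series converges in ℤ_5 to 1/(1 − a) = 1/(1 − 575) = -1/574. Expand this rational in ℤ_5: compute digits iteratively via d_i = x_i mod 5, x_{i+1} = (x_i − d_i)/5. The first 4 digits are (1, 0, 3, 4).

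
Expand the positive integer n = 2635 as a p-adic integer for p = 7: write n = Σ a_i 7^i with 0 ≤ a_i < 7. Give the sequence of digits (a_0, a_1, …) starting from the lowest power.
(a_0, a_1, …) = (3, 5, 4, 0, 1)

Repeated division by 7 gives the digits low-to-high: 2635 = 3 + 5·7^1 + 4·7^2 + 1·7^4. Digit sequence: (3, 5, 4, 0, 1).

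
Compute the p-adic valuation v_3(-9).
v_3(-9) = 2

v_3(n) is the largest exponent k such that 3^k divides n. Factor out: -9 = -3^2 · 1. (Sign doesn't affect v_p.) So v_3(-9) = 2.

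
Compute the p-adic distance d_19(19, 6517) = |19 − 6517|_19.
d_19(19, 6517) = 1/361

Step 1 — x − y = 19 − 6517 = -6498. Step 2 — v_19(-6498) = 2 (factor: -6498 = −(19^2 · 18); the sign does not affect v_p). Step 3 — |x − y|_19 = 19^{-2} = 1/361.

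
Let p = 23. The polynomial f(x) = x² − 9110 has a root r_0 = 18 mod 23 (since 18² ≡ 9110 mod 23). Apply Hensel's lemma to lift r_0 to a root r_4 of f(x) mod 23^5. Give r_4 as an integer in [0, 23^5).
r_4 = 2226970 (mod 6436343)

Hensel's recurrence: r_{i+1} = r_i − f(r_i)·(f′(r_i))^{-1} mod 23^{i+2}, with f′(x) = 2x. Iterate:
  r_0 = 18 (mod 23)
  r_1 = 409 (mod 529)
  r_2 = 409 (mod 12167)
  r_3 = 268083 (mod 279841)
  r_4 = 2226970 (mod 6436343)
Final: r_4 = 2226970, and one checks f(r_4) ≡ 0 mod 23^5.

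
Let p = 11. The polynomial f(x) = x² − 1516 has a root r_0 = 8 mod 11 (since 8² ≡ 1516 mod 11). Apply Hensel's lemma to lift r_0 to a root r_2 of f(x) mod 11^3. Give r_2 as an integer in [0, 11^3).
r_2 = 1097 (mod 1331)

Hensel's recurrence: r_{i+1} = r_i − f(r_i)·(f′(r_i))^{-1} mod 11^{i+2}, with f′(x) = 2x. Iterate:
  r_0 = 8 (mod 11)
  r_1 = 8 (mod 121)
  r_2 = 1097 (mod 1331)
Final: r_2 = 1097, and one checks f(r_2) ≡ 0 mod 11^3.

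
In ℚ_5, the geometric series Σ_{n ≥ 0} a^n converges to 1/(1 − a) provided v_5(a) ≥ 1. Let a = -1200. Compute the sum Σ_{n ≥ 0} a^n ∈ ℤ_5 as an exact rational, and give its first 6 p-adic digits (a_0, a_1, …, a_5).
Σ a^n = 1/(1 − a) = 1/1201;  first 6 digits = (1, 0, 2, 0, 2, 0)

v_5(a) = 2 ≥ 1, so the series converges in ℤ_5 to 1/(1 − a) = 1/(1 − (-1200)) = 1/1201. Expand this rational in ℤ_5: compute digits iteratively via d_i = x_i mod 5, x_{i+1} = (x_i − d_i)/5. The first 6 digits are (1, 0, 2, 0, 2, 0).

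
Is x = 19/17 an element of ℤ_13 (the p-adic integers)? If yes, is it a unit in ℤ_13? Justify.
x ∈ ℤ_13^× (unit); v_13(x) = 0

ℤ_13 = {x ∈ ℚ_13 : v_13(x) ≥ 0} and ℤ_13^× = {x ∈ ℤ_13 : v_13(x) = 0}. Here v_13(19/17) = v_13(num) − v_13(den) = 0; compare against these criteria.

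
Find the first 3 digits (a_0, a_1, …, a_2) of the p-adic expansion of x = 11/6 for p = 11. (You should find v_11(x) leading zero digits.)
(a_0, …, a_2) = (0, 2, 9)

v_11(11/6) = 1, so a_0 = ... = a_0 = 0. Factor out: x = 11^1 · u with u = 1/6 a unit in ℤ_11. Expand u iteratively via a_{v+i} = u_i mod 11, u_{i+1} = (u_i − a_{v+i})/11:
  u_0 = 1/6;  a_1 = 2;  u_1 = (u_0 − 2)/11 = -1/6
  u_1 = -1/6;  a_2 = 9;  u_2 = (u_1 − 9)/11 = -5/6
Digits: (0, 2, 9).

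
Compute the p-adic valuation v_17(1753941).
v_17(1753941) = 4

v_17(n) is the largest exponent k such that 17^k divides n. Factor out: 1753941 = 17^4 · 21. (Sign doesn't affect v_p.) So v_17(1753941) = 4.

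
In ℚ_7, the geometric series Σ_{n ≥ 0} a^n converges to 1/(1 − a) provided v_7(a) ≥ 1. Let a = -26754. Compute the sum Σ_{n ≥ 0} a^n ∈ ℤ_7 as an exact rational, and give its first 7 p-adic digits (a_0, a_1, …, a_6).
Σ a^n = 1/(1 − a) = 1/26755;  first 7 digits = (1, 0, 0, 6, 2, 5, 0)

v_7(a) = 3 ≥ 1, so the series converges in ℤ_7 to 1/(1 − a) = 1/(1 − (-26754)) = 1/26755. Expand this rational in ℤ_7: compute digits iteratively via d_i = x_i mod 7, x_{i+1} = (x_i − d_i)/7. The first 7 digits are (1, 0, 0, 6, 2, 5, 0).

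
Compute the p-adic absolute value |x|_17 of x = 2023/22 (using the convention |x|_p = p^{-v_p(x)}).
|2023/22|_17 = 1/289

Step 1 — compute v_17(x) by factoring powers of 17 out of the numerator and denominator: v_17(2023/22) = 2. Step 2 — apply |x|_p = p^{-v_p(x)} = 17^{-2} = 1/289.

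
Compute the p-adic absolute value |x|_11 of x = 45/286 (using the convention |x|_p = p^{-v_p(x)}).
|45/286|_11 = 11

Step 1 — compute v_11(x) by factoring powers of 11 out of the numerator and denominator: v_11(45/286) = -1. Step 2 — apply |x|_p = p^{-v_p(x)} = 11^{1} = 11.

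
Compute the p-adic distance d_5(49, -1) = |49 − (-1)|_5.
d_5(49, -1) = 1/25

Step 1 — x − y = 49 − (-1) = 50. Step 2 — v_5(50) = 2 (factor: 50 = (5^2 · 2); the sign does not affect v_p). Step 3 — |x − y|_5 = 5^{-2} = 1/25.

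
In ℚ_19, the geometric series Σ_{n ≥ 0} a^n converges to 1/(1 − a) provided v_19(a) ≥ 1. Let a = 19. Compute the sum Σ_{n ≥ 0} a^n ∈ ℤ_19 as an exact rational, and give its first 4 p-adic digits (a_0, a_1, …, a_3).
Σ a^n = 1/(1 − a) = -1/18;  first 4 digits = (1, 1, 1, 1)

v_19(a) = 1 ≥ 1, so the series converges in ℤ_19 to 1/(1 − a) = 1/(1 − 19) = -1/18. Expand this rational in ℤ_19: compute digits iteratively via d_i = x_i mod 19, x_{i+1} = (x_i − d_i)/19. The first 4 digits are (1, 1, 1, 1).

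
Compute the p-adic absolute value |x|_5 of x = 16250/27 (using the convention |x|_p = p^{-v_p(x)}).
|16250/27|_5 = 1/625

Step 1 — compute v_5(x) by factoring powers of 5 out of the numerator and denominator: v_5(16250/27) = 4. Step 2 — apply |x|_p = p^{-v_p(x)} = 5^{-4} = 1/625.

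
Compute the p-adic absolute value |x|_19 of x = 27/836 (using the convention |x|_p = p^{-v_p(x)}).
|27/836|_19 = 19

Step 1 — compute v_19(x) by factoring powers of 19 out of the numerator and denominator: v_19(27/836) = -1. Step 2 — apply |x|_p = p^{-v_p(x)} = 19^{1} = 19.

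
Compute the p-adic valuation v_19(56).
v_19(56) = 0

v_19(n) is the largest exponent k such that 19^k divides n. Factor out: 56 = 19^0 · 56. (Sign doesn't affect v_p.) So v_19(56) = 0.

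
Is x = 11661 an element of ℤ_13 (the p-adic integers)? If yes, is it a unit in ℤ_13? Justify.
x ∈ ℤ_13 but not a unit; v_13(x) = 2 > 0

ℤ_13 = {x ∈ ℚ_13 : v_13(x) ≥ 0} and ℤ_13^× = {x ∈ ℤ_13 : v_13(x) = 0}. Here v_13(11661) = v_13(num) − v_13(den) = 2; compare against these criteria.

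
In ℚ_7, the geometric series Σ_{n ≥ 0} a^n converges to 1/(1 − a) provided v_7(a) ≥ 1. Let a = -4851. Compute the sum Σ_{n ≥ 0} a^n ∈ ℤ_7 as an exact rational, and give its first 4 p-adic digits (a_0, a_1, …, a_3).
Σ a^n = 1/(1 − a) = 1/4852;  first 4 digits = (1, 0, 6, 6)

v_7(a) = 2 ≥ 1, so the series converges in ℤ_7 to 1/(1 − a) = 1/(1 − (-4851)) = 1/4852. Expand this rational in ℤ_7: compute digits iteratively via d_i = x_i mod 7, x_{i+1} = (x_i − d_i)/7. The first 4 digits are (1, 0, 6, 6).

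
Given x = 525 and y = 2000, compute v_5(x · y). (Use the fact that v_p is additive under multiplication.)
v_5(1050000) = 5

v_p(x) = 2 (factor: 525 = 5^2 · 21); v_p(y) = 3 (factor: 2000 = 5^3 · 16). Additivity: v_p(xy) = v_p(x) + v_p(y) = 2 + 3 = 5. (Direct check: xy = 1050000 = 5^5 · (336).)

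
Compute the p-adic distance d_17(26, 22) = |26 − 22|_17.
d_17(26, 22) = 1

Step 1 — x − y = 26 − 22 = 4. Step 2 — v_17(4) = 0 (factor: 4 = (17^0 · 4); the sign does not affect v_p). Step 3 — |x − y|_17 = 17^{0} = 1.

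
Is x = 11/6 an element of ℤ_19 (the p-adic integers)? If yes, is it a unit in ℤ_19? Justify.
x ∈ ℤ_19^× (unit); v_19(x) = 0

ℤ_19 = {x ∈ ℚ_19 : v_19(x) ≥ 0} and ℤ_19^× = {x ∈ ℤ_19 : v_19(x) = 0}. Here v_19(11/6) = v_19(num) − v_19(den) = 0; compare against these criteria.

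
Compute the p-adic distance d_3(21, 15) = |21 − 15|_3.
d_3(21, 15) = 1/3

Step 1 — x − y = 21 − 15 = 6. Step 2 — v_3(6) = 1 (factor: 6 = (3^1 · 2); the sign does not affect v_p). Step 3 — |x − y|_3 = 3^{-1} = 1/3.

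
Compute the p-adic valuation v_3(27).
v_3(27) = 3

v_3(n) is the largest exponent k such that 3^k divides n. Factor out: 27 = 3^3 · 1. (Sign doesn't affect v_p.) So v_3(27) = 3.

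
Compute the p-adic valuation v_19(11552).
v_19(11552) = 2

v_19(n) is the largest exponent k such that 19^k divides n. Factor out: 11552 = 19^2 · 32. (Sign doesn't affect v_p.) So v_19(11552) = 2.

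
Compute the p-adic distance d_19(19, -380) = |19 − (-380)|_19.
d_19(19, -380) = 1/19

Step 1 — x − y = 19 − (-380) = 399. Step 2 — v_19(399) = 1 (factor: 399 = (19^1 · 21); the sign does not affect v_p). Step 3 — |x − y|_19 = 19^{-1} = 1/19.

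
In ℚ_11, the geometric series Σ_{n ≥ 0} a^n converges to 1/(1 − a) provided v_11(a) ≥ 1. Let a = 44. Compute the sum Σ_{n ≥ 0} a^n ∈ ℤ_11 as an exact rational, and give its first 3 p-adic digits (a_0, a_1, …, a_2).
Σ a^n = 1/(1 − a) = -1/43;  first 3 digits = (1, 4, 5)

v_11(a) = 1 ≥ 1, so the series converges in ℤ_11 to 1/(1 − a) = 1/(1 − 44) = -1/43. Expand this rational in ℤ_11: compute digits iteratively via d_i = x_i mod 11, x_{i+1} = (x_i − d_i)/11. The first 3 digits are (1, 4, 5).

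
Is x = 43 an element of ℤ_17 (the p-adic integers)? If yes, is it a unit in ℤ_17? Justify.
x ∈ ℤ_17^× (unit); v_17(x) = 0

ℤ_17 = {x ∈ ℚ_17 : v_17(x) ≥ 0} and ℤ_17^× = {x ∈ ℤ_17 : v_17(x) = 0}. Here v_17(43) = v_17(num) − v_17(den) = 0; compare against these criteria.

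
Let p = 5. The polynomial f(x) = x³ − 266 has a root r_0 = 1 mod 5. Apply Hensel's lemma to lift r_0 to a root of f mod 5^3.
r_2 = 106 (mod 125)

Hensel: r_{i+1} = r_i − f(r_i)/f′(r_i) mod 5^{i+2}, where f′(x) = 3x². Iterate:
  r_0 = 1 (mod 5)
  r_1 = 6 (mod 25)
  r_2 = 106 (mod 125)
Final: r = 106 with f(r) ≡ 0 mod 5^3.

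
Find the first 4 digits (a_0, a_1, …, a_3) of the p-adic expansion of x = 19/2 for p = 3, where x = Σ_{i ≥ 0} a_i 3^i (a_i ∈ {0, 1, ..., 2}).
(a_0, …, a_3) = (2, 1, 2, 1)

v_3(19/2) = 0 (numerator and denominator both coprime to 3), so x ∈ ℤ_3^×. Compute digits iteratively via a_i = x_i mod 3, x_{i+1} = (x_i − a_i)/3, with x_0 = x:
  x_0 = 19/2;  a_0 = 2;  x_1 = (x_0 − 2)/3 = 5/2
  x_1 = 5/2;  a_1 = 1;  x_2 = (x_1 − 1)/3 = 1/2
  x_2 = 1/2;  a_2 = 2;  x_3 = (x_2 − 2)/3 = -1/2
  x_3 = -1/2;  a_3 = 1;  x_4 = (x_3 − 1)/3 = -1/2
Digits: (2, 1, 2, 1).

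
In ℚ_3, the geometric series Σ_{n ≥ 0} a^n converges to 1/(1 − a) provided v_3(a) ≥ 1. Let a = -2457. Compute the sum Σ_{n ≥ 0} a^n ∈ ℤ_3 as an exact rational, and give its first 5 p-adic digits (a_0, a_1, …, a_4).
Σ a^n = 1/(1 − a) = 1/2458;  first 5 digits = (1, 0, 0, 2, 2)

v_3(a) = 3 ≥ 1, so the series converges in ℤ_3 to 1/(1 − a) = 1/(1 − (-2457)) = 1/2458. Expand this rational in ℤ_3: compute digits iteratively via d_i = x_i mod 3, x_{i+1} = (x_i − d_i)/3. The first 5 digits are (1, 0, 0, 2, 2).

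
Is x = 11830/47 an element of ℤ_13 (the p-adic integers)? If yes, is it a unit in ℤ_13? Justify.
x ∈ ℤ_13 but not a unit; v_13(x) = 2 > 0

ℤ_13 = {x ∈ ℚ_13 : v_13(x) ≥ 0} and ℤ_13^× = {x ∈ ℤ_13 : v_13(x) = 0}. Here v_13(11830/47) = v_13(num) − v_13(den) = 2; compare against these criteria.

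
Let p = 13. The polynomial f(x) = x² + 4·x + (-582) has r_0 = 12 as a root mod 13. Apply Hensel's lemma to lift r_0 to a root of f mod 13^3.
r_2 = 1728 (mod 2197)

Hensel: r_{i+1} = r_i − f(r_i)·(f′(r_i))^{-1} mod 13^{i+2}, f′(x) = 2x + 4. Iterate:
  r_0 = 12 (mod 13)
  r_1 = 38 (mod 169)
  r_2 = 1728 (mod 2197)
Final: r = 1728 satisfies f(r) ≡ 0 mod 13^3.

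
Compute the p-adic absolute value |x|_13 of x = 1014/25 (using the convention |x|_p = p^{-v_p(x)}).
|1014/25|_13 = 1/169

Step 1 — compute v_13(x) by factoring powers of 13 out of the numerator and denominator: v_13(1014/25) = 2. Step 2 — apply |x|_p = p^{-v_p(x)} = 13^{-2} = 1/169.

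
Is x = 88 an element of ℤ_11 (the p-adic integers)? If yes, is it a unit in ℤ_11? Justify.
x ∈ ℤ_11 but not a unit; v_11(x) = 1 > 0

ℤ_11 = {x ∈ ℚ_11 : v_11(x) ≥ 0} and ℤ_11^× = {x ∈ ℤ_11 : v_11(x) = 0}. Here v_11(88) = v_11(num) − v_11(den) = 1; compare against these criteria.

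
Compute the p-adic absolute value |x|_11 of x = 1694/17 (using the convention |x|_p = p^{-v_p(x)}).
|1694/17|_11 = 1/121

Step 1 — compute v_11(x) by factoring powers of 11 out of the numerator and denominator: v_11(1694/17) = 2. Step 2 — apply |x|_p = p^{-v_p(x)} = 11^{-2} = 1/121.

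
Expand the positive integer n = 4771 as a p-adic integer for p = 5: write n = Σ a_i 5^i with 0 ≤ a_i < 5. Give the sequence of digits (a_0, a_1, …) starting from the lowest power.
(a_0, a_1, …) = (1, 4, 0, 3, 2, 1)

Repeated division by 5 gives the digits low-to-high: 4771 = 1 + 4·5^1 + 3·5^3 + 2·5^4 + 1·5^5. Digit sequence: (1, 4, 0, 3, 2, 1).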